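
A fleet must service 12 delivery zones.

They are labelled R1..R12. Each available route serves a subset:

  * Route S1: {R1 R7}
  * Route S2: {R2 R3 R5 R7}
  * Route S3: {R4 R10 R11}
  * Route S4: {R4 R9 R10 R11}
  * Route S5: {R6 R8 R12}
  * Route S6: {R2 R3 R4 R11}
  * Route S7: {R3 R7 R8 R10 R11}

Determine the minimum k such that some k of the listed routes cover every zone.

4

Take {S1, S2, S4, S5}. Their union is {R1, R2, R3, R4, R5, R6, R7, R8, R9, R10, R11, R12}, which is all 12 zones.
Only S1 contains R1, so S1 is forced; the remaining 10 zones need at least 3 more routes (each remaining route adds at most 4) — so at least 4 routes are needed, and 4 is optimal.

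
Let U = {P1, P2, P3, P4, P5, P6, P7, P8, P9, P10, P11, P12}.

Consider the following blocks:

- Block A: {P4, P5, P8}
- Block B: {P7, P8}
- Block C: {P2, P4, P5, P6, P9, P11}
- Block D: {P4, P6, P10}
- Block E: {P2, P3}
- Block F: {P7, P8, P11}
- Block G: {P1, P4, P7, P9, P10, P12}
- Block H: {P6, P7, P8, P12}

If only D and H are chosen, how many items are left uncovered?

Union of D, H = {P4, P6, P7, P8, P10, P12}.
Not covered: P1, P2, P3, P5, P9, P11 — 6 items.

6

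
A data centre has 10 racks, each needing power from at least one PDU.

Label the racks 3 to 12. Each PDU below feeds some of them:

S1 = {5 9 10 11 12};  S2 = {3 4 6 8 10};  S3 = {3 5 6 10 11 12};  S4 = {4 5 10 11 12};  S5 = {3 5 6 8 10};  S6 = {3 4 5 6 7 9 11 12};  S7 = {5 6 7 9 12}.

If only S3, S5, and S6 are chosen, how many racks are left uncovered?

0

Union of S3, S5, S6 = {3, 4, 5, 6, 7, 8, 9, 10, 11, 12} — that's every rack, so 0 are uncovered.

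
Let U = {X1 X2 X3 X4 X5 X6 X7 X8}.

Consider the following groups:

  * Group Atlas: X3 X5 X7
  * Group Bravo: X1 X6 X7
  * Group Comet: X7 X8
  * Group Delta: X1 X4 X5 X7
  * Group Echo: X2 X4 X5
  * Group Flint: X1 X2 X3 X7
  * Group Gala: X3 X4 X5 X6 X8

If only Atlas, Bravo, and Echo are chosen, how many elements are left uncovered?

1

Union of Atlas, Bravo, Echo = {X1, X2, X3, X4, X5, X6, X7}.
Not covered: X8 — 1 element.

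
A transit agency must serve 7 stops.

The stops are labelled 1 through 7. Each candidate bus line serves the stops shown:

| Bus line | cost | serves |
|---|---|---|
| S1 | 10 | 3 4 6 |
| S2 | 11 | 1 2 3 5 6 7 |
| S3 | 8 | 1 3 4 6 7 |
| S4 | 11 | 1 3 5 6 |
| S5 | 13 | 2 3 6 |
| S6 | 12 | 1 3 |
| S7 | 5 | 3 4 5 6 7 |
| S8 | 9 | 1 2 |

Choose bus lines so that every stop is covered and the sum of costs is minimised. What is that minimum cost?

14

S7, S8 together cover every stop (S7 ∪ S8 = {1, 2, 3, 4, 5, 6, 7}); total cost 5 + 9 = 14.
No covering selection has total cost below 14.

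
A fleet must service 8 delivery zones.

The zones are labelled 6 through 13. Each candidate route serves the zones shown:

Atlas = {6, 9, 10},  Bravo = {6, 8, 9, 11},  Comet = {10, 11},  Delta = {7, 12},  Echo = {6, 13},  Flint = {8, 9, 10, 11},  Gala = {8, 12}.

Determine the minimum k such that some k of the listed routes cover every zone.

Take {Delta, Echo, Flint}. Their union is {6, 7, 8, 9, 10, 11, 12, 13}, which is all 8 zones.
Only Delta contains 7, so Delta is forced; the remaining 6 zones need at least 2 more routes (each remaining route adds at most 4) — so at least 3 routes are needed, and 3 is optimal.

3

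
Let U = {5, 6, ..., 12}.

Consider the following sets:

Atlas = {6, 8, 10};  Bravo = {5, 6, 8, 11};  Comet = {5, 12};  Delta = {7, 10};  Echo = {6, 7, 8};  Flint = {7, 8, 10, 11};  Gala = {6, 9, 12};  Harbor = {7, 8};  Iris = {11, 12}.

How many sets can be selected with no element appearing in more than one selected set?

Atlas, Iris are pairwise disjoint (Atlas={6,8,10}; Iris={11,12}).
Every remaining set overlaps one of these, and no 3 of the listed sets are pairwise disjoint, so 2 is the maximum.

2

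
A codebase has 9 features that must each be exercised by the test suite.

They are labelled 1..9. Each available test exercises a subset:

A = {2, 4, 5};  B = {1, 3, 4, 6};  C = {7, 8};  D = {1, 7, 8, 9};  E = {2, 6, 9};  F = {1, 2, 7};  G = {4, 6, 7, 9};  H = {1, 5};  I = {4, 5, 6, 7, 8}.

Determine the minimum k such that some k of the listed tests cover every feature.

Take {B, E, I}. Their union is {1, 2, 3, 4, 5, 6, 7, 8, 9}, which is all 9 features.
Only B contains 3, so B is forced; the remaining 5 features need at least 2 more tests (each remaining test adds at most 3) — so at least 3 tests are needed, and 3 is optimal.

3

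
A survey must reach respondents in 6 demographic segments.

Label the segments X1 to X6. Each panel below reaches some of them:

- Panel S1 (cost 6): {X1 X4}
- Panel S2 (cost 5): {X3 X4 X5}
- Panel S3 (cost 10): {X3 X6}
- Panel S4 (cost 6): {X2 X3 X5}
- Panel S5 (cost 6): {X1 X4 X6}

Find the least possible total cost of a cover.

S4, S5 together cover every segment (S4 ∪ S5 = {X1, X2, X3, X4, X5, X6}); total cost 6 + 6 = 12.
The greedy pick S2, S5, S4 costs 17; no covering selection beats 12.

12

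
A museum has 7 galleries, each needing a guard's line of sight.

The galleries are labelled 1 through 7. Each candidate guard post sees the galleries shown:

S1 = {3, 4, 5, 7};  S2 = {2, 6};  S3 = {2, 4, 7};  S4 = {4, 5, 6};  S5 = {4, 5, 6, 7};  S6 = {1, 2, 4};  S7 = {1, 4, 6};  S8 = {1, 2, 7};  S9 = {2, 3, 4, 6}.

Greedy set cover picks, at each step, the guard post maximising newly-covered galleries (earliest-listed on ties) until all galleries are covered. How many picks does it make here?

Greedy: pick S1 (covers 4 new) → pick S2 (covers 2 new) → pick S6 (covers 1 new). Total picks: 3.

3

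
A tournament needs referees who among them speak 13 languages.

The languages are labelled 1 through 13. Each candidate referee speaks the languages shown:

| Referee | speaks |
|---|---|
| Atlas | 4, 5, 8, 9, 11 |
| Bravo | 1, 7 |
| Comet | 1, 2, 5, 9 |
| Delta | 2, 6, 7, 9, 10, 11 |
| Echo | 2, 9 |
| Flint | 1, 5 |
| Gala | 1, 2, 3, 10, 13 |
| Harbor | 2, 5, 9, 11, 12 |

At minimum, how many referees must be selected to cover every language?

Take {Atlas, Delta, Gala, Harbor}. Their union is {1, 2, 3, 4, 5, 6, 7, 8, 9, 10, 11, 12, 13}, which is all 13 languages.
Only Delta contains 6, so Delta is forced; the remaining 7 languages need at least 3 more referees (each remaining referee adds at most 3) — so at least 4 referees are needed, and 4 is optimal.

4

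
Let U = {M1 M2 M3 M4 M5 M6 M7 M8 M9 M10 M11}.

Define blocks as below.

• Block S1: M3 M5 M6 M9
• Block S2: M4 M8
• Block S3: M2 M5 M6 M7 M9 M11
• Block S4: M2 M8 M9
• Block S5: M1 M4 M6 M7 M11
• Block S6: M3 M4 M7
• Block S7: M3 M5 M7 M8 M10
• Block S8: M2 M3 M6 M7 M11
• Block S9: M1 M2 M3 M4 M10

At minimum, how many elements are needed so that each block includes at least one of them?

3

Take H = {M3, M8, M11}. Each listed block contains at least one of these, so H is a hitting set of size 3.
No choice of 2 elements meets every block, so 3 is the minimum.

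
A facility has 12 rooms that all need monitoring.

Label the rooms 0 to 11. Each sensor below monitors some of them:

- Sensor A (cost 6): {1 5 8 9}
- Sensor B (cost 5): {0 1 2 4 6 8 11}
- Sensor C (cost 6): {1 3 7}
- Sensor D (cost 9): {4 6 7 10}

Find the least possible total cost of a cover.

26

A, B, C, D together cover every room (A ∪ B ∪ C ∪ D = {0, 1, 2, 3, 4, 5, 6, 7, 8, 9, 10, 11}); total cost 6 + 5 + 6 + 9 = 26.
No covering selection has total cost below 26.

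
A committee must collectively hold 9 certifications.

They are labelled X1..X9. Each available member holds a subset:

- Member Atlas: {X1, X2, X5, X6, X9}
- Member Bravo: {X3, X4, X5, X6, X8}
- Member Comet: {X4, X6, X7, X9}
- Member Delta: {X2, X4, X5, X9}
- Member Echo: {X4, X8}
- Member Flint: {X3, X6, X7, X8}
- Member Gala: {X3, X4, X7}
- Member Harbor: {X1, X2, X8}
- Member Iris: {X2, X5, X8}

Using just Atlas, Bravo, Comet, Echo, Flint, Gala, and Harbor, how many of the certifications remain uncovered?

Union of Atlas, Bravo, Comet, Echo, Flint, Gala, Harbor = {X1, X2, X3, X4, X5, X6, X7, X8, X9} — that's every certification, so 0 are uncovered.

0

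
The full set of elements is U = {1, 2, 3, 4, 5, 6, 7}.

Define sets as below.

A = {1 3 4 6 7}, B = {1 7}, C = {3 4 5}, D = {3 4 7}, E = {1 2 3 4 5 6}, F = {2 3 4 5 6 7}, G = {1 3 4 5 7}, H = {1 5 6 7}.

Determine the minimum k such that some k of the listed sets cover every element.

2

Take {F, G}. Their union is {1, 2, 3, 4, 5, 6, 7}, which is all 7 elements.
No single set has all 7 elements (the largest, E, has 6), so 2 is optimal.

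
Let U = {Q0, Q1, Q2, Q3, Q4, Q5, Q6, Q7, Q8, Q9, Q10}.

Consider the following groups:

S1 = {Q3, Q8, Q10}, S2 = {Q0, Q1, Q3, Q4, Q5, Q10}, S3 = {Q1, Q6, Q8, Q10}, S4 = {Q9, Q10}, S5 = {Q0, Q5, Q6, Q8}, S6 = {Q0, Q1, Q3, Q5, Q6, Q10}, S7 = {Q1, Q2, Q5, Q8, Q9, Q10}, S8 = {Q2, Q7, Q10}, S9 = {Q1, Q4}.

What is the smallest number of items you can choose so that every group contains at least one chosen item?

3

H = {Q0, Q1, Q10} meets every group (each contains at least one member of H), and |H| = 3.
The groups S4, S5, S9 are pairwise disjoint, so any hitting set needs a separate item for each — at least 3. Hence 3 is optimal.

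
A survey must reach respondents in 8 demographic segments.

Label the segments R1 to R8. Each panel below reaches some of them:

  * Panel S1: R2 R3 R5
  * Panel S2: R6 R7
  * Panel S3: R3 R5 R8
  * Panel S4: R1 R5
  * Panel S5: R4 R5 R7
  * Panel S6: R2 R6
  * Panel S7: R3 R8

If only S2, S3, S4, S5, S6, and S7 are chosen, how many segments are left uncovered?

0

Union of S2, S3, S4, S5, S6, S7 = {R1, R2, R3, R4, R5, R6, R7, R8} — that's every segment, so 0 are uncovered.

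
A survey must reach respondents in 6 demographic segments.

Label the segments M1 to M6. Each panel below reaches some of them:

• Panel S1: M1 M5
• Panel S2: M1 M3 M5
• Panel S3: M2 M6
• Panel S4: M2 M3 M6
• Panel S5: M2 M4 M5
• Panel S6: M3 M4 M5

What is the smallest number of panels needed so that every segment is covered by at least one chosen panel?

3

Take {S2, S3, S5}. Their union is {M1, M2, M3, M4, M5, M6}, which is all 6 segments.
No 2 of the 6 panels cover everything (all 15 combinations miss at least one segment), so 3 is optimal.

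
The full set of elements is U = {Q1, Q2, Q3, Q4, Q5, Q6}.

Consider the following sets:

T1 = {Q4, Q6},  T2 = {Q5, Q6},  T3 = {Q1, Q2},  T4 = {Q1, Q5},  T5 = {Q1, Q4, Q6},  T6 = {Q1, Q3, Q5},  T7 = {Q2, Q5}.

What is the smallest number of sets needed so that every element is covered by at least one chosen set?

3

Take {T1, T6, T7}. Their union is {Q1, Q2, Q3, Q4, Q5, Q6}, which is all 6 elements.
Only T6 contains Q3, so T6 is forced; the remaining 3 elements need at least 2 more sets (each remaining set adds at most 2) — so at least 3 sets are needed, and 3 is optimal.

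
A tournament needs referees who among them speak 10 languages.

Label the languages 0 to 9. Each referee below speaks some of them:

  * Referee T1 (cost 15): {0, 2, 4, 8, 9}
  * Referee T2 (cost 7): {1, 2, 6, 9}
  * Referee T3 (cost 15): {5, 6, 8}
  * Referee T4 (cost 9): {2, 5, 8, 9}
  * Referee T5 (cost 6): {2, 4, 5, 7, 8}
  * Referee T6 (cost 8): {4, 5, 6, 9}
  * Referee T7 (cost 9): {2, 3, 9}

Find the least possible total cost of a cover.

37

T1, T2, T5, T7 together cover every language (T1 ∪ T2 ∪ T5 ∪ T7 = {0, 1, 2, 3, 4, 5, 6, 7, 8, 9}); total cost 15 + 7 + 6 + 9 = 37.
No covering selection has total cost below 37.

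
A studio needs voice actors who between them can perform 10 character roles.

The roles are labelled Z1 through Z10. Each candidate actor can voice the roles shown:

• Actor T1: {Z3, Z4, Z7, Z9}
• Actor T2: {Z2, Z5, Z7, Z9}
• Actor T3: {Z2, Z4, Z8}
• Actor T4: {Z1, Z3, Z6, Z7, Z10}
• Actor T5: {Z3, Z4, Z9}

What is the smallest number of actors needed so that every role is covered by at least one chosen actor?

3

T2 and T3 and T4 together: T2 ∪ T3 ∪ T4 = {Z1, Z2, Z3, Z4, Z5, Z6, Z7, Z8, Z9, Z10} — every role is covered.
Only T4 contains Z1, so T4 is forced; the remaining 5 roles need at least 2 more actors (each remaining actor adds at most 3) — so at least 3 actors are needed, and 3 is optimal.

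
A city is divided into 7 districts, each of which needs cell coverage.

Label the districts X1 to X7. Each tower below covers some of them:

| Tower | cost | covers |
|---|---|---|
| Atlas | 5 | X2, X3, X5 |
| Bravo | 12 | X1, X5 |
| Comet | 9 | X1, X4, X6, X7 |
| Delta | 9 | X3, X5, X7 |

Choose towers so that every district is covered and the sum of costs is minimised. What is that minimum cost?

Atlas, Comet together cover every district (Atlas ∪ Comet = {X1, X2, X3, X4, X5, X6, X7}); total cost 5 + 9 = 14.
No covering selection has total cost below 14.

14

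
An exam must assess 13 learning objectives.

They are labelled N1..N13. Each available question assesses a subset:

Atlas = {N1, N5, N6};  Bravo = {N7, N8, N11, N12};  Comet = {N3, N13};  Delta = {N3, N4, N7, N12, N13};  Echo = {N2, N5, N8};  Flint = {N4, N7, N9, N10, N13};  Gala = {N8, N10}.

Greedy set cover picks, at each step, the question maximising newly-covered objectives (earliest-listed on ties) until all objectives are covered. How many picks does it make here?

5

Greedy: pick Delta (covers 5 new) → pick Atlas (covers 3 new) → pick Bravo (covers 2 new) → pick Flint (covers 2 new) → pick Echo (covers 1 new). Total picks: 5.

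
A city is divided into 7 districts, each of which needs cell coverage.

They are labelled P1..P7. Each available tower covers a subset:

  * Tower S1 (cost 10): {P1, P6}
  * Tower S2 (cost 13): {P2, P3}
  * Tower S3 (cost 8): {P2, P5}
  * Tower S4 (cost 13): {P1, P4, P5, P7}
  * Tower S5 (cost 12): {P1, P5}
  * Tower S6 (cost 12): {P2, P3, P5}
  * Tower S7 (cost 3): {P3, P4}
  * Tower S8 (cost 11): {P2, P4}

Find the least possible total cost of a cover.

S1, S3, S4, S7 together cover every district (S1 ∪ S3 ∪ S4 ∪ S7 = {P1, P2, P3, P4, P5, P6, P7}); total cost 10 + 8 + 13 + 3 = 34.
No covering selection has total cost below 34.

34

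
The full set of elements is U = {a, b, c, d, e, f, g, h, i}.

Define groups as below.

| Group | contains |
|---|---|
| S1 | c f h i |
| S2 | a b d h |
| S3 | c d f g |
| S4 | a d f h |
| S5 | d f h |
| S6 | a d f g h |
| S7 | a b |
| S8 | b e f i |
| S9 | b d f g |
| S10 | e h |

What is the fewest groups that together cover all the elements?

3

Take {S1, S6, S8}. Their union is {a, b, c, d, e, f, g, h, i}, which is all 9 elements.
No 2 of the 10 groups cover everything (all 45 combinations miss at least one element), so 3 is optimal.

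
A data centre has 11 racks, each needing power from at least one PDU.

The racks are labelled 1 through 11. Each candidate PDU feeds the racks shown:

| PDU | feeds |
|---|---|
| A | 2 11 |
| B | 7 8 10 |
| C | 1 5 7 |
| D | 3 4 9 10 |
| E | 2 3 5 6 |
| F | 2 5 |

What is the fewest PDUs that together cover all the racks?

Take {A, B, C, D, E}. Their union is {1, 2, 3, 4, 5, 6, 7, 8, 9, 10, 11}, which is all 11 racks.
No 4 of the 6 PDUs cover everything (all 15 combinations miss at least one rack), so 5 is optimal.

5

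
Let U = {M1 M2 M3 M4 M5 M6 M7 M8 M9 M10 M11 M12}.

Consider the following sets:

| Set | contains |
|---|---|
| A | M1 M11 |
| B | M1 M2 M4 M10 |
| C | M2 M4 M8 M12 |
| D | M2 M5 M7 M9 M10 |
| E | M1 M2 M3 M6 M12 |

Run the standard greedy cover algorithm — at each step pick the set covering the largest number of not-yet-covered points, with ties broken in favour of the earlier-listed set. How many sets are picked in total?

4

Greedy: pick D (covers 5 new) → pick E (covers 4 new) → pick C (covers 2 new) → pick A (covers 1 new). Total picks: 4.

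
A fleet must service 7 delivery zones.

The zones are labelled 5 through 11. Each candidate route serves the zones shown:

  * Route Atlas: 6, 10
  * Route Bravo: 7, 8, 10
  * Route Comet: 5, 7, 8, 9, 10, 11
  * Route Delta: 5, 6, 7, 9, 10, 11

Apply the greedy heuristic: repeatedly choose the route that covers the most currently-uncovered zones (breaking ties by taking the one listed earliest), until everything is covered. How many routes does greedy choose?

2

Greedy: pick Comet (covers 6 new) → pick Atlas (covers 1 new). Total picks: 2.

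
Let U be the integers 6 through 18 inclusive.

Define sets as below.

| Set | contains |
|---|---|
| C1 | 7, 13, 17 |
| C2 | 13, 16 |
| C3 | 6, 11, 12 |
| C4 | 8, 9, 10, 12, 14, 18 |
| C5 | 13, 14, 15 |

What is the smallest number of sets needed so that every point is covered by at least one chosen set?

5

Take {C1, C2, C3, C4, C5}. Their union is {6, 7, 8, 9, 10, 11, 12, 13, 14, 15, 16, 17, 18}, which is all 13 points.
No 4 of the 5 sets cover everything (all 5 combinations miss at least one point), so 5 is optimal.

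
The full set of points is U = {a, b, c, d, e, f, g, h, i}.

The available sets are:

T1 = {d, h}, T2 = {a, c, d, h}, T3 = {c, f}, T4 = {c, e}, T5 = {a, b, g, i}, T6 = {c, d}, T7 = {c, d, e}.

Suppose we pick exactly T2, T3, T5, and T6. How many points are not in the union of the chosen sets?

Union of T2, T3, T5, T6 = {a, b, c, d, f, g, h, i}.
Not covered: e — 1 point.

1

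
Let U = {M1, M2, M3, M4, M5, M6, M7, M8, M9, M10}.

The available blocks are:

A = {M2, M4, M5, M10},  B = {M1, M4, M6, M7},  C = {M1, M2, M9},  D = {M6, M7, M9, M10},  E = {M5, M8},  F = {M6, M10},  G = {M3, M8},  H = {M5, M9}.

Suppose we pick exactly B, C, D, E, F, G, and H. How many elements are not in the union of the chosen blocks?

Union of B, C, D, E, F, G, H = {M1, M2, M3, M4, M5, M6, M7, M8, M9, M10} — that's every element, so 0 are uncovered.

0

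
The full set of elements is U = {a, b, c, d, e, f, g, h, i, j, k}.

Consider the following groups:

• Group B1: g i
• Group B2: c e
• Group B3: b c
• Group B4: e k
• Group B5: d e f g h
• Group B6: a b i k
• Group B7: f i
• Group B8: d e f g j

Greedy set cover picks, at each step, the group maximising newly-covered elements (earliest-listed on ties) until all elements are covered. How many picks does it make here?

Greedy: pick B5 (covers 5 new) → pick B6 (covers 4 new) → pick B2 (covers 1 new) → pick B8 (covers 1 new). Total picks: 4.

4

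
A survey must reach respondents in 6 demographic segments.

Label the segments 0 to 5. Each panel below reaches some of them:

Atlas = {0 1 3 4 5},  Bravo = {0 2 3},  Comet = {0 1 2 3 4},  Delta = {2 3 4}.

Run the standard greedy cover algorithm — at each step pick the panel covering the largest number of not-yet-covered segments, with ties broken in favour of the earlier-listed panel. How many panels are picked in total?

Greedy: pick Atlas (covers 5 new) → pick Bravo (covers 1 new). Total picks: 2.

2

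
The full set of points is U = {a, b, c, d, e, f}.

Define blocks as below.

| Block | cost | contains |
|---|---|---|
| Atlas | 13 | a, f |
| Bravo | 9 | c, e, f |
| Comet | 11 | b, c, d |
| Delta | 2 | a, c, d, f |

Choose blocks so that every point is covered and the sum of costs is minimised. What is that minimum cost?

22

Bravo, Comet, Delta together cover every point (Bravo ∪ Comet ∪ Delta = {a, b, c, d, e, f}); total cost 9 + 11 + 2 = 22.
No covering selection has total cost below 22.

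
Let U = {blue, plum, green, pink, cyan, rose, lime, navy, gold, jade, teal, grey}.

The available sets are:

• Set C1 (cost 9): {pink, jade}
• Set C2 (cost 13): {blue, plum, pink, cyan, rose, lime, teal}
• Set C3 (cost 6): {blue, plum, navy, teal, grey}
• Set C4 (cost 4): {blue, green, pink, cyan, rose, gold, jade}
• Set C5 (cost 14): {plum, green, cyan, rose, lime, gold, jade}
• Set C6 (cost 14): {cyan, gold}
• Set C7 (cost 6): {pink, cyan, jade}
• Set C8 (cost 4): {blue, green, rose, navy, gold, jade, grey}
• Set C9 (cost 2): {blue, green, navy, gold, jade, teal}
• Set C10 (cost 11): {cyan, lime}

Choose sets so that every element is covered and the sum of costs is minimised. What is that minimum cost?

17

C2, C8 together cover every element (C2 ∪ C8 = {blue, plum, green, pink, cyan, rose, lime, navy, gold, jade, teal, grey}); total cost 13 + 4 = 17.
The greedy pick C9, C4, C3, C10 costs 23; no covering selection beats 17.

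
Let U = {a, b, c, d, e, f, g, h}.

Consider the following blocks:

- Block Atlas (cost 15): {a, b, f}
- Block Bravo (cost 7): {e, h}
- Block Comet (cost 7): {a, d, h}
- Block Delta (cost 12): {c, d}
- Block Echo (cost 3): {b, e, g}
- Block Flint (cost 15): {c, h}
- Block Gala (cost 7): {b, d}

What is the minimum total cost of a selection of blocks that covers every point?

Atlas, Bravo, Delta, Echo together cover every point (Atlas ∪ Bravo ∪ Delta ∪ Echo = {a, b, c, d, e, f, g, h}); total cost 15 + 7 + 12 + 3 = 37.
No covering selection has total cost below 37.

37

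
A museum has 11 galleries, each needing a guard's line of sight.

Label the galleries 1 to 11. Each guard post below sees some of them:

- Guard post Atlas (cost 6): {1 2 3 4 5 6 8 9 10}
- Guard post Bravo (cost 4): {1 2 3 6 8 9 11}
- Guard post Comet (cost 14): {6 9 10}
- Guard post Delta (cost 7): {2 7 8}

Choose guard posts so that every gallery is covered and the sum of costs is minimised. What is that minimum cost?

17

Atlas, Bravo, Delta together cover every gallery (Atlas ∪ Bravo ∪ Delta = {1, 2, 3, 4, 5, 6, 7, 8, 9, 10, 11}); total cost 6 + 4 + 7 = 17.
No covering selection has total cost below 17.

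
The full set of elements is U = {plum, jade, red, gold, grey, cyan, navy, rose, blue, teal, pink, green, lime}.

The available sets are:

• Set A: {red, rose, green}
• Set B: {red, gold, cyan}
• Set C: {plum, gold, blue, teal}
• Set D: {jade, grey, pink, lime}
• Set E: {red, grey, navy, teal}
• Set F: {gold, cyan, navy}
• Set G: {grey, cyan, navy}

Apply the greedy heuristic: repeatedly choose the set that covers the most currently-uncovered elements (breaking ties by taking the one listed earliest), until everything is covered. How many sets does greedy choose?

Greedy: pick C (covers 4 new) → pick D (covers 4 new) → pick A (covers 3 new) → pick F (covers 2 new). Total picks: 4.

4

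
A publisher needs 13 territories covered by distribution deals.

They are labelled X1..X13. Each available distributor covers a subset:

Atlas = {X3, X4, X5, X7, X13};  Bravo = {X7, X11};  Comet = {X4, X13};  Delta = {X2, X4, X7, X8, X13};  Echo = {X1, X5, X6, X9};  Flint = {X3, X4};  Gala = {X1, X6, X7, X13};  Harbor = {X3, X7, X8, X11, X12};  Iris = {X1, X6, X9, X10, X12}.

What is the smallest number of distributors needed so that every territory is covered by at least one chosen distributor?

Take {Atlas, Delta, Harbor, Iris}. Their union is {X1, X2, X3, X4, X5, X6, X7, X8, X9, X10, X11, X12, X13}, which is all 13 territories.
No 3 of the 9 distributors cover everything (all 84 combinations miss at least one territory), so 4 is optimal.

4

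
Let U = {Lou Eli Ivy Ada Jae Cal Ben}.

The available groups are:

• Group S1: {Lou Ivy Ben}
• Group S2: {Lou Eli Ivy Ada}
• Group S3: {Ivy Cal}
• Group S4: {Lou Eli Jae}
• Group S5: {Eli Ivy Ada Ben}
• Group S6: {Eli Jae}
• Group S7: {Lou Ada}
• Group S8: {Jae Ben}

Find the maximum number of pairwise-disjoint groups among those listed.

3

S3, S7, S8 are pairwise disjoint (S3={Ivy,Cal}; S7={Lou,Ada}; S8={Jae,Ben}).
Every remaining group overlaps one of these, and no 4 of the listed groups are pairwise disjoint, so 3 is the maximum.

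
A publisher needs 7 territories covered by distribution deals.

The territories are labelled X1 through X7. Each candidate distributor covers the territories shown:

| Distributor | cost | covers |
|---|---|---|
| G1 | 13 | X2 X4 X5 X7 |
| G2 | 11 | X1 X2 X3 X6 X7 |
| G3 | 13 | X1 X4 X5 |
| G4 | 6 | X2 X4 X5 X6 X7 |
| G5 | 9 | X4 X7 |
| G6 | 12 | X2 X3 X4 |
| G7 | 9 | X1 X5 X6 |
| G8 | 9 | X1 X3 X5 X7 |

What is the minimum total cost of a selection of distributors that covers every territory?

G4, G8 together cover every territory (G4 ∪ G8 = {X1, X2, X3, X4, X5, X6, X7}); total cost 6 + 9 = 15.
No covering selection has total cost below 15.

15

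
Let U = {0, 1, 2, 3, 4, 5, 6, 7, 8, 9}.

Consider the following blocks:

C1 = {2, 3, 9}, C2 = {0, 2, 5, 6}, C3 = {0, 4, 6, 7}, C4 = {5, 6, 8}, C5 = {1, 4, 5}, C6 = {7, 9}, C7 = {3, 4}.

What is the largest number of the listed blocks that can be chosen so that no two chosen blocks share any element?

3

C2, C6, C7 are pairwise disjoint (C2={0,2,5,6}; C6={7,9}; C7={3,4}).
Every remaining block overlaps one of these, and no 4 of the listed blocks are pairwise disjoint, so 3 is the maximum.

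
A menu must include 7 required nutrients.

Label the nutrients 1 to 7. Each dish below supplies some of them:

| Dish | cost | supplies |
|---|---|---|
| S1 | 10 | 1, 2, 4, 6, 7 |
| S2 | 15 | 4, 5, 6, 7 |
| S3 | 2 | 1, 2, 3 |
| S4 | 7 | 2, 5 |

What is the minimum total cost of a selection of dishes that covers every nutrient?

S2, S3 together cover every nutrient (S2 ∪ S3 = {1, 2, 3, 4, 5, 6, 7}); total cost 15 + 2 = 17.
The greedy pick S3, S1, S4 costs 19; no covering selection beats 17.

17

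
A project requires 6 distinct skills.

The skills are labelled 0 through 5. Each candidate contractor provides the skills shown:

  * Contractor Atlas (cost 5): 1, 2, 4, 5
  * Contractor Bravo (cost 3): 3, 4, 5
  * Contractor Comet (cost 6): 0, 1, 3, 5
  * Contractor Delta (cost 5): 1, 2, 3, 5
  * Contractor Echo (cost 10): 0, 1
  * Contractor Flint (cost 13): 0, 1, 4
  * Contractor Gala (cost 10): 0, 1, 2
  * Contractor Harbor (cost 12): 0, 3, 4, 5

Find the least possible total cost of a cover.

11

Atlas, Comet together cover every skill (Atlas ∪ Comet = {0, 1, 2, 3, 4, 5}); total cost 5 + 6 = 11.
The greedy pick Bravo, Atlas, Comet costs 14; no covering selection beats 11.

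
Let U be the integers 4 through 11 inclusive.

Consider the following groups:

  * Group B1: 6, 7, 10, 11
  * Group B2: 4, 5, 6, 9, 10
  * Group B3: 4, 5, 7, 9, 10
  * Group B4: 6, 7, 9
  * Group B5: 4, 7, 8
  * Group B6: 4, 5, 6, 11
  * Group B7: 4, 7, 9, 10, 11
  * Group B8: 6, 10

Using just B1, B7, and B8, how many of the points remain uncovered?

Union of B1, B7, B8 = {4, 6, 7, 9, 10, 11}.
Not covered: 5, 8 — 2 points.

2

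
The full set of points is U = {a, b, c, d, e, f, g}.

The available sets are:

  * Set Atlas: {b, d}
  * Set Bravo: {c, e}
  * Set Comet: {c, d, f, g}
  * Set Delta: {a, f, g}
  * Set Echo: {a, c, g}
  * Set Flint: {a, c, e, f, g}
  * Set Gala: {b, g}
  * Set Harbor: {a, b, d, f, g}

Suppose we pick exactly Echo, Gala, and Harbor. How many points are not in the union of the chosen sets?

1

Union of Echo, Gala, Harbor = {a, b, c, d, f, g}.
Not covered: e — 1 point.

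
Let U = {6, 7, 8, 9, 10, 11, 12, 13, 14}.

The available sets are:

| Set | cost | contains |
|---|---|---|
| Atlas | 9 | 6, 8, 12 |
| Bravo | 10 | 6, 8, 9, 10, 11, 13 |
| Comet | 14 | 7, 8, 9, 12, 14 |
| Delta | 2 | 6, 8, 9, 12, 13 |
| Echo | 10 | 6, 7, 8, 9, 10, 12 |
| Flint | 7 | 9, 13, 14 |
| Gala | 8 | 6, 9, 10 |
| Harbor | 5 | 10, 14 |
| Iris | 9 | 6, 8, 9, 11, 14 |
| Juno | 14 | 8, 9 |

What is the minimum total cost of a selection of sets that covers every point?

Delta, Echo, Iris together cover every point (Delta ∪ Echo ∪ Iris = {6, 7, 8, 9, 10, 11, 12, 13, 14}); total cost 2 + 10 + 9 = 21.
The greedy pick Delta, Harbor, Iris, Echo costs 26; no covering selection beats 21.

21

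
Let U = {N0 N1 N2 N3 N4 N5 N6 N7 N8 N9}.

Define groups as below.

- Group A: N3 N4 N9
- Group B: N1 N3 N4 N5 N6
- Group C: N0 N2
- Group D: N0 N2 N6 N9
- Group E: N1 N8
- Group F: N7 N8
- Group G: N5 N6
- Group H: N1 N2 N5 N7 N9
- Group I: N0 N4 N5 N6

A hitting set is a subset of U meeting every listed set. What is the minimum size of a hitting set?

4

Take T = {N2, N6, N8, N9}. Each listed group contains at least one of these, so T is a hitting set of size 4.
The groups A, C, F, G are pairwise disjoint, so any hitting set needs a separate item for each — at least 4. Hence 4 is optimal.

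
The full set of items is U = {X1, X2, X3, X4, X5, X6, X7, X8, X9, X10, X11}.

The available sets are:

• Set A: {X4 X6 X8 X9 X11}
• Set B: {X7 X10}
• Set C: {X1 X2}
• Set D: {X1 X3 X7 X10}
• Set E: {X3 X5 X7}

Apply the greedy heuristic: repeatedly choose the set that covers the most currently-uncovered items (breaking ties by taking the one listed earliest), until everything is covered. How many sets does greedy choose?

4

Greedy: pick A (covers 5 new) → pick D (covers 4 new) → pick C (covers 1 new) → pick E (covers 1 new). Total picks: 4.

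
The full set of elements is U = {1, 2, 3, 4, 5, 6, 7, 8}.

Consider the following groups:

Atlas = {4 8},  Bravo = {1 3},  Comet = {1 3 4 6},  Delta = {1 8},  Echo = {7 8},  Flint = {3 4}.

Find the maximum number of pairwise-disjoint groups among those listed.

2

Atlas, Bravo are pairwise disjoint (Atlas={4,8}; Bravo={1,3}).
Every remaining group overlaps one of these, and no 3 of the listed groups are pairwise disjoint, so 2 is the maximum.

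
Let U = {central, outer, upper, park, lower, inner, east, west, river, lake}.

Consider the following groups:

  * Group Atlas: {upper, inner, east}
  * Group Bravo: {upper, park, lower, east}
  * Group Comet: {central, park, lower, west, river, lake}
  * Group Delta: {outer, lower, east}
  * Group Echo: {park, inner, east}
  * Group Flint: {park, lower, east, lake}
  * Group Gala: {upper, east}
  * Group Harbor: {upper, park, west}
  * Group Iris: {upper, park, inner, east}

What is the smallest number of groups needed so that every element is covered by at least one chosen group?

Take {Atlas, Comet, Delta}. Their union is {central, outer, upper, park, lower, inner, east, west, river, lake}, which is all 10 elements.
Only Comet contains central, so Comet is forced; the remaining 4 elements need at least 2 more groups (each remaining group adds at most 3) — so at least 3 groups are needed, and 3 is optimal.

3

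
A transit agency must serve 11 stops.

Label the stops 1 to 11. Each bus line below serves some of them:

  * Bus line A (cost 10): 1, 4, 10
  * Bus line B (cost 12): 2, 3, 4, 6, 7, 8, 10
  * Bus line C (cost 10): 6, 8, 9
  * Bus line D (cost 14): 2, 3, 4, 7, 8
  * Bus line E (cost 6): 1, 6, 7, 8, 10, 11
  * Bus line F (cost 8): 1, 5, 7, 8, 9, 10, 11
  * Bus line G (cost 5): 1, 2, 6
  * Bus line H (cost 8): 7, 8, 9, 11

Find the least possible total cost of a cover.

20

B, F together cover every stop (B ∪ F = {1, 2, 3, 4, 5, 6, 7, 8, 9, 10, 11}); total cost 12 + 8 = 20.
The greedy pick E, B, F costs 26; no covering selection beats 20.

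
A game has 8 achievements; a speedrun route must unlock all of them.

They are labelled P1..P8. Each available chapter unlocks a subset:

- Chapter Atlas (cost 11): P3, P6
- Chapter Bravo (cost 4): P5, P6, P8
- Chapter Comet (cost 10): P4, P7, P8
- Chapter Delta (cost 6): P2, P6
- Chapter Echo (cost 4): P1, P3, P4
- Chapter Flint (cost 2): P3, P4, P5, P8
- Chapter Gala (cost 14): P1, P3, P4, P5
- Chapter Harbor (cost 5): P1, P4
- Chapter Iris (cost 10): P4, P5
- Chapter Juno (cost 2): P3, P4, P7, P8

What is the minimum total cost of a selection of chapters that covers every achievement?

Delta, Echo, Flint, Juno together cover every achievement (Delta ∪ Echo ∪ Flint ∪ Juno = {P1, P2, P3, P4, P5, P6, P7, P8}); total cost 6 + 4 + 2 + 2 = 14.
No covering selection has total cost below 14.

14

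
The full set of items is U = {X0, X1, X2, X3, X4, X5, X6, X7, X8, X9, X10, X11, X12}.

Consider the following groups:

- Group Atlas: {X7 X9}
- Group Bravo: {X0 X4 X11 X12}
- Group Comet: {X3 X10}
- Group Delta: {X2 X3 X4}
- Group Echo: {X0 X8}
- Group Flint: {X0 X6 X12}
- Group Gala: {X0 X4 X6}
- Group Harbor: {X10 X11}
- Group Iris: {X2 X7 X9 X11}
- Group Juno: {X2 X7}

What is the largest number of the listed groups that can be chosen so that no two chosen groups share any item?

Atlas, Delta, Echo, Harbor are pairwise disjoint (Atlas={X7,X9}; Delta={X2,X3,X4}; Echo={X0,X8}; Harbor={X10,X11}).
Every remaining group overlaps one of these, and no 5 of the listed groups are pairwise disjoint, so 4 is the maximum.

4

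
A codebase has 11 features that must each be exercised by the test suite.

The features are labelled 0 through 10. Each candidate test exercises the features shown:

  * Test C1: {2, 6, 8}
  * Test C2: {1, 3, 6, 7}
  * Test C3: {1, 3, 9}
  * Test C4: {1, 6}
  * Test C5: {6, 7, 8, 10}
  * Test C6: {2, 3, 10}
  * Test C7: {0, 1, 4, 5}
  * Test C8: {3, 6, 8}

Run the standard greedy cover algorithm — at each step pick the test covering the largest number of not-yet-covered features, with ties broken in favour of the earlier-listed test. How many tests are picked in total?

5

Greedy: pick C2 (covers 4 new) → pick C7 (covers 3 new) → pick C1 (covers 2 new) → pick C3 (covers 1 new) → pick C5 (covers 1 new). Total picks: 5.
(The true minimum cover uses only 4 tests, so greedy is not optimal here.)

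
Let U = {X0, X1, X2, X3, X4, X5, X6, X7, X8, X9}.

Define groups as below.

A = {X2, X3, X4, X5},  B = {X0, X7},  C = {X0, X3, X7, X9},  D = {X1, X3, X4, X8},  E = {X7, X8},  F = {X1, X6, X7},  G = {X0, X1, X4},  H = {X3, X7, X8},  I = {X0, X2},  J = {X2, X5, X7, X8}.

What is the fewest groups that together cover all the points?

4

C, D, F, and J cover everything between them: the union {X0, X1, X2, X3, X4, X5, X6, X7, X8, X9} is all of U.
No 3 of the 10 groups cover everything (all 120 combinations miss at least one point), so 4 is optimal.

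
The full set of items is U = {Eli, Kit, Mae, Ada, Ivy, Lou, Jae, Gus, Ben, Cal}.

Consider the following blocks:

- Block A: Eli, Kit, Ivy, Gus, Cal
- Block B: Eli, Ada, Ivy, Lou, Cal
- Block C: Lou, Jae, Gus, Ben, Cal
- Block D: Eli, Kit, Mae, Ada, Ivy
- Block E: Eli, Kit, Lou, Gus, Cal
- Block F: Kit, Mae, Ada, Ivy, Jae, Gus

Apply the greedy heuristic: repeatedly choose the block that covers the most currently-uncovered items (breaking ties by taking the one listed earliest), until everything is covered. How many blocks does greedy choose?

Greedy: pick F (covers 6 new) → pick B (covers 3 new) → pick C (covers 1 new). Total picks: 3.
(The true minimum cover uses only 2 blocks, so greedy is not optimal here.)

3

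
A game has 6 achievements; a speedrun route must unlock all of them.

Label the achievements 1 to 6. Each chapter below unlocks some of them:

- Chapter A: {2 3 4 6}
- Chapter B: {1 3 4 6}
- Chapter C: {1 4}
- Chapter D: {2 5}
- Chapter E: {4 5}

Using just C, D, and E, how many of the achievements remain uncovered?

2

Union of C, D, E = {1, 2, 4, 5}.
Not covered: 3, 6 — 2 achievements.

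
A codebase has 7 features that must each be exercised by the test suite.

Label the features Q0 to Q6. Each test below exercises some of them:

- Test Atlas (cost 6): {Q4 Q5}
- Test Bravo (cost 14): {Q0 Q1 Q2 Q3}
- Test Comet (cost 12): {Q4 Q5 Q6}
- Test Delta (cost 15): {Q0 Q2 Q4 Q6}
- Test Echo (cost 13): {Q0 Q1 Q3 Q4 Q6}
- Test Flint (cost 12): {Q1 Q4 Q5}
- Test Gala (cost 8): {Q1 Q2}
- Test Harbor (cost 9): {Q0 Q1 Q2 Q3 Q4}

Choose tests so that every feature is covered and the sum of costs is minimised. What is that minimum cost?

21

Comet, Harbor together cover every feature (Comet ∪ Harbor = {Q0, Q1, Q2, Q3, Q4, Q5, Q6}); total cost 12 + 9 = 21.
The greedy pick Harbor, Atlas, Comet costs 27; no covering selection beats 21.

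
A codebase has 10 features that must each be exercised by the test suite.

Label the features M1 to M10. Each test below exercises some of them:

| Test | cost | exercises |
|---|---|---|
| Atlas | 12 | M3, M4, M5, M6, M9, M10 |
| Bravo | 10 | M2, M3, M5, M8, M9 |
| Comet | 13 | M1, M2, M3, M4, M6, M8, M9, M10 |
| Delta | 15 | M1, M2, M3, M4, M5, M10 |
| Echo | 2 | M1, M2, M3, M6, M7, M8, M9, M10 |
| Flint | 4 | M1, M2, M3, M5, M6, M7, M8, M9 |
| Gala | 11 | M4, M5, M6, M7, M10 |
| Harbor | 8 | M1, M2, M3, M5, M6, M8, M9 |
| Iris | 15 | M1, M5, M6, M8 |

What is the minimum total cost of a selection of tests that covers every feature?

Echo, Gala together cover every feature (Echo ∪ Gala = {M1, M2, M3, M4, M5, M6, M7, M8, M9, M10}); total cost 2 + 11 = 13.
The greedy pick Echo, Flint, Gala costs 17; no covering selection beats 13.

13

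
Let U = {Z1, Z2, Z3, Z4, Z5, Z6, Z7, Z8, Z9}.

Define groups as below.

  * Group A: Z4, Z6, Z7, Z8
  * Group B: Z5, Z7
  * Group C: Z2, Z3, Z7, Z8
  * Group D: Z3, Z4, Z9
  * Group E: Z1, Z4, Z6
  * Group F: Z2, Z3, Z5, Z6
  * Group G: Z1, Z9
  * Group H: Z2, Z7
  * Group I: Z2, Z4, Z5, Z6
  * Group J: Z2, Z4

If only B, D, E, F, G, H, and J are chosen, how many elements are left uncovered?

1

Union of B, D, E, F, G, H, J = {Z1, Z2, Z3, Z4, Z5, Z6, Z7, Z9}.
Not covered: Z8 — 1 element.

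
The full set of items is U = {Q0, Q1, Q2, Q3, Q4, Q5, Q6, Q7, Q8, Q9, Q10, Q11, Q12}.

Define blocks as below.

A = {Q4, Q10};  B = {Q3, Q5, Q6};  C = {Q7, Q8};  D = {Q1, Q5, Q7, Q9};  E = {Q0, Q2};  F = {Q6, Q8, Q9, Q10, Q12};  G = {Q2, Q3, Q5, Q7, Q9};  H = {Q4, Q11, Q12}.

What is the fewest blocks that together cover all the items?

B and D and E and F and H together: B ∪ D ∪ E ∪ F ∪ H = {Q0, Q1, Q2, Q3, Q4, Q5, Q6, Q7, Q8, Q9, Q10, Q11, Q12} — every item is covered.
No 4 of the 8 blocks cover everything (all 70 combinations miss at least one item), so 5 is optimal.

5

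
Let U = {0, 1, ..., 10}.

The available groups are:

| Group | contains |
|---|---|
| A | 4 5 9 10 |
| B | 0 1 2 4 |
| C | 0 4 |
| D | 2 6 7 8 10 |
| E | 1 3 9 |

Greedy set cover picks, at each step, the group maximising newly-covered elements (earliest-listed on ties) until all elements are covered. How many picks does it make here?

Greedy: pick D (covers 5 new) → pick A (covers 3 new) → pick B (covers 2 new) → pick E (covers 1 new). Total picks: 4.

4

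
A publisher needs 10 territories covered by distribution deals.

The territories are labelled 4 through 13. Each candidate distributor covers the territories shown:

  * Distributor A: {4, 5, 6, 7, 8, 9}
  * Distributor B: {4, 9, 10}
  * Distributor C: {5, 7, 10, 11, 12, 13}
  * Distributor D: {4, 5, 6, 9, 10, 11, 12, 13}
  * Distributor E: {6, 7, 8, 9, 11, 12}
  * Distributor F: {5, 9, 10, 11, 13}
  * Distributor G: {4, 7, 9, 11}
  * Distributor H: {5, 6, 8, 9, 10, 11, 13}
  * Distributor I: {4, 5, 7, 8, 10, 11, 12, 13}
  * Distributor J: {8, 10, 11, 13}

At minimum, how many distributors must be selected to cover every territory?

D and I together: D ∪ I = {4, 5, 6, 7, 8, 9, 10, 11, 12, 13} — every territory is covered.
No single distributor has all 10 territories (the largest, D, has 8), so 2 is optimal.

2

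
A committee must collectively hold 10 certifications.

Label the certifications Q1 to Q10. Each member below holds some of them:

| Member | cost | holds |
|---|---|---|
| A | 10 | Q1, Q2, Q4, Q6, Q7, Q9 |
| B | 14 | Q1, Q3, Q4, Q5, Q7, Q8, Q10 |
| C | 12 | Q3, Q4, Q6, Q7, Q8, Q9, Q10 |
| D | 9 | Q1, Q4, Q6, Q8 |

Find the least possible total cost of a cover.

24

A, B together cover every certification (A ∪ B = {Q1, Q2, Q3, Q4, Q5, Q6, Q7, Q8, Q9, Q10}); total cost 10 + 14 = 24.
No covering selection has total cost below 24.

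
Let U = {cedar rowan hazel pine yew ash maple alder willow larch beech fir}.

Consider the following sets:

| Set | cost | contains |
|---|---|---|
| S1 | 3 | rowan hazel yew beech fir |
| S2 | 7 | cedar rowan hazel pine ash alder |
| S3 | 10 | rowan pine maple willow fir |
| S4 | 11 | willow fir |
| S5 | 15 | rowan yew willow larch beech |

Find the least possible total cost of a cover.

S2, S3, S5 together cover every element (S2 ∪ S3 ∪ S5 = {cedar, rowan, hazel, pine, yew, ash, maple, alder, willow, larch, beech, fir}); total cost 7 + 10 + 15 = 32.
The greedy pick S1, S2, S3, S5 costs 35; no covering selection beats 32.

32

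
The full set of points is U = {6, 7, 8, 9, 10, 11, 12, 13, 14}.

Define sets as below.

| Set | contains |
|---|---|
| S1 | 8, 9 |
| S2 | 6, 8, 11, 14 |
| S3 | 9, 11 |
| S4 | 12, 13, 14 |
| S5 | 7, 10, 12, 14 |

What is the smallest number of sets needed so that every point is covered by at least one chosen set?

Take {S1, S2, S4, S5}. Their union is {6, 7, 8, 9, 10, 11, 12, 13, 14}, which is all 9 points.
No 3 of the 5 sets cover everything (all 10 combinations miss at least one point), so 4 is optimal.

4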